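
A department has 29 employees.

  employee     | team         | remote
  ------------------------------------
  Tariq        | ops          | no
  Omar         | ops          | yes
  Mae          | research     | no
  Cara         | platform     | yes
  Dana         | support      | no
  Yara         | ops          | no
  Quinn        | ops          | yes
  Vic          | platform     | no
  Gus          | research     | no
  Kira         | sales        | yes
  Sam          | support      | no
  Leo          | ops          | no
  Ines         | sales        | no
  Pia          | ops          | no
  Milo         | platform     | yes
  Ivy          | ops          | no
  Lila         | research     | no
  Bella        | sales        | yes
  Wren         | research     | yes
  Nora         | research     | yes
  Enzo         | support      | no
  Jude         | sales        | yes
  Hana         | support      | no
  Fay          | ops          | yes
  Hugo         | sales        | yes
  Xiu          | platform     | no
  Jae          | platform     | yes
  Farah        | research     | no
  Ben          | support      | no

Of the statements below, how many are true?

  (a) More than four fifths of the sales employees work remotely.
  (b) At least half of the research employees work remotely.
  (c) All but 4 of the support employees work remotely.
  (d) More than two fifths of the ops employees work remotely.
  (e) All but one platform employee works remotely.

(a) sales: |A| = 5, |A ∩ B| = 4; needs |A ∩ B| / |A| > 4/5 — false.
(b) research: |A| = 6, |A ∩ B| = 2; needs |A ∩ B| ≥ |A ∖ B| — false.
(c) support: |A| = 5, |A ∩ B| = 0; needs |A ∖ B| = 4 — false.
(d) ops: |A| = 8, |A ∩ B| = 3; needs |A ∩ B| / |A| > 2/5 — false.
(e) platform: |A| = 5, |A ∩ B| = 3; needs |A ∖ B| = 1 — false.

0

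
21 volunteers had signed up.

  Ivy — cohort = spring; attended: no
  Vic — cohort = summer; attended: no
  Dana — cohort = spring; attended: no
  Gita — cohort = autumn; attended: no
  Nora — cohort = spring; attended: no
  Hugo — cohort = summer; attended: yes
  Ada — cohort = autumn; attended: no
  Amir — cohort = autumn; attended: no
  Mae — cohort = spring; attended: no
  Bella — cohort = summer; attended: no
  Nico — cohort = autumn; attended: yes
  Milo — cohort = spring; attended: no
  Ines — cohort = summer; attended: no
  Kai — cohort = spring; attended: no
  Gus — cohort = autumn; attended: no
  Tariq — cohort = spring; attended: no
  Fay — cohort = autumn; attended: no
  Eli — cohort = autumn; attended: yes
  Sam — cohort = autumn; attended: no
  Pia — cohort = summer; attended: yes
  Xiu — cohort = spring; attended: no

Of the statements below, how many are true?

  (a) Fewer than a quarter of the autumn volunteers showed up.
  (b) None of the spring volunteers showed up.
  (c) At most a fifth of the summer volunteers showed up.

(a) autumn: |A| = 8, |A ∩ B| = 2; needs |A ∩ B| / |A| < 1/4 — false.
(b) spring: |A| = 8, |A ∩ B| = 0; needs A ∩ B = ∅ (|A ∩ B| = 0) — true.
(c) summer: |A| = 5, |A ∩ B| = 2; needs |A ∩ B| / |A| ≤ 1/5 — false.

1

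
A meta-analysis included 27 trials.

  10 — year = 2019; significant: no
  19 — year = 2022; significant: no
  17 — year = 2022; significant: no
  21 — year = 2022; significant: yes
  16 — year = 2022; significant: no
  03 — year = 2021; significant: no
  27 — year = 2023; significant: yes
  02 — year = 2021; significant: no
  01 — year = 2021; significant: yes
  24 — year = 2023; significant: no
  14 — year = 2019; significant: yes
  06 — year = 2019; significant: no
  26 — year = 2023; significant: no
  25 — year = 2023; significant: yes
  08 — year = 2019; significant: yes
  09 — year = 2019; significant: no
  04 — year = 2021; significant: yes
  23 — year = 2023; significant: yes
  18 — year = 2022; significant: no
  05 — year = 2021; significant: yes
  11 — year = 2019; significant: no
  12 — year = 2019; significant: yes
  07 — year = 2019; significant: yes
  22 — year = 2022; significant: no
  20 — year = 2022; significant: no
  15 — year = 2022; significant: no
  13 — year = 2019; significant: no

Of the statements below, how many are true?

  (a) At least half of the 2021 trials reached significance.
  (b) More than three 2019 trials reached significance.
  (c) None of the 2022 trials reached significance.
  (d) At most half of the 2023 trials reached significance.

(a) 2021: |A| = 5, |A ∩ B| = 3; needs |A ∩ B| ≥ |A ∖ B| — true.
(b) 2019: |A| = 9, |A ∩ B| = 4; needs |A ∩ B| > 3 — true.
(c) 2022: |A| = 8, |A ∩ B| = 1; needs A ∩ B = ∅ (|A ∩ B| = 0) — false.
(d) 2023: |A| = 5, |A ∩ B| = 3; needs |A ∩ B| ≤ |A ∖ B| — false.

2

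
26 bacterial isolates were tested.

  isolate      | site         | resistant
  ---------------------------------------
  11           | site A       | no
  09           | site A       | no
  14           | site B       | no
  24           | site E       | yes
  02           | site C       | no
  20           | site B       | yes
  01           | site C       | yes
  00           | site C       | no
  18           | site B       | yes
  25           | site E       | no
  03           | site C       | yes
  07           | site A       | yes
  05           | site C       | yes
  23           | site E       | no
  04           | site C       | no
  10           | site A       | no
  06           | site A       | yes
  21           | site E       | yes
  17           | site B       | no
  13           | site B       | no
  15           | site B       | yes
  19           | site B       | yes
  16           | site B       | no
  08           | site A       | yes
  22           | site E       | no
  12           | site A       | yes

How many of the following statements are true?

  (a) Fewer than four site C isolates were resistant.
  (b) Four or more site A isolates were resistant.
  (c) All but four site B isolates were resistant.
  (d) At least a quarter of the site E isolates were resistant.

(a) site C: |A| = 6, |A ∩ B| = 3; needs |A ∩ B| < 4 — true.
(b) site A: |A| = 7, |A ∩ B| = 4; needs |A ∩ B| ≥ 4 — true.
(c) site B: |A| = 8, |A ∩ B| = 4; needs |A ∖ B| = 4 — true.
(d) site E: |A| = 5, |A ∩ B| = 2; needs |A ∩ B| / |A| ≥ 1/4 — true.

4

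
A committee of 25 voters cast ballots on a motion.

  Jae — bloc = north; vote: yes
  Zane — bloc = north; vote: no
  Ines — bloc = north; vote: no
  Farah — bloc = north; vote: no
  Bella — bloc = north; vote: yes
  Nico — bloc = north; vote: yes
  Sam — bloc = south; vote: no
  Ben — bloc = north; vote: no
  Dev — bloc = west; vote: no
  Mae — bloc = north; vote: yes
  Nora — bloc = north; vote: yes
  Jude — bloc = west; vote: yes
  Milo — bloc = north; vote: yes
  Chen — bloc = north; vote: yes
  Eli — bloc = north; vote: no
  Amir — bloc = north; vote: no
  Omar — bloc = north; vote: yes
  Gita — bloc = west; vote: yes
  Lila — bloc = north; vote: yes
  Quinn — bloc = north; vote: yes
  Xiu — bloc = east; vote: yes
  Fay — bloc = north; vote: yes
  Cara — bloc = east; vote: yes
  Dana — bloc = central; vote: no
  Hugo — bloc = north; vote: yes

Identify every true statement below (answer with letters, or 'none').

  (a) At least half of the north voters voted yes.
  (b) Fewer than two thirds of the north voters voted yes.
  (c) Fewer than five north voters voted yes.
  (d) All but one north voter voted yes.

(a)

|A| = 18, |A ∩ B| = 12, |A ∖ B| = 6.
(a) |A ∩ B| ≥ |A ∖ B|: holds.
(b) |A ∩ B| / |A| < 2/3: fails.
(c) |A ∩ B| < 5: fails.
(d) |A ∖ B| = 1: fails.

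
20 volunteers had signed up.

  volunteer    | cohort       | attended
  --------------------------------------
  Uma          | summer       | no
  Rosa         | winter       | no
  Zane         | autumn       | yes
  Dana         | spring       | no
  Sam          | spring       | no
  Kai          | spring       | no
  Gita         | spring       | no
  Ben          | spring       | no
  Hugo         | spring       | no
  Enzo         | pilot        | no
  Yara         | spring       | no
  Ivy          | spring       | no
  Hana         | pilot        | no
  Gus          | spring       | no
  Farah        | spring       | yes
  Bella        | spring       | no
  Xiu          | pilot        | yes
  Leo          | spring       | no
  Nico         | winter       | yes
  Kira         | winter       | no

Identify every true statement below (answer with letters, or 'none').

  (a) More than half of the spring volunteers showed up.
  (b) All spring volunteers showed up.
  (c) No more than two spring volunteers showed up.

(c)

|A| = 12, |A ∩ B| = 1, |A ∖ B| = 11.
(a) |A ∩ B| > |A ∖ B|: fails.
(b) A ⊆ B, i.e. every element of A is in B (|A ∖ B| = 0): fails.
(c) |A ∩ B| ≤ 2: holds.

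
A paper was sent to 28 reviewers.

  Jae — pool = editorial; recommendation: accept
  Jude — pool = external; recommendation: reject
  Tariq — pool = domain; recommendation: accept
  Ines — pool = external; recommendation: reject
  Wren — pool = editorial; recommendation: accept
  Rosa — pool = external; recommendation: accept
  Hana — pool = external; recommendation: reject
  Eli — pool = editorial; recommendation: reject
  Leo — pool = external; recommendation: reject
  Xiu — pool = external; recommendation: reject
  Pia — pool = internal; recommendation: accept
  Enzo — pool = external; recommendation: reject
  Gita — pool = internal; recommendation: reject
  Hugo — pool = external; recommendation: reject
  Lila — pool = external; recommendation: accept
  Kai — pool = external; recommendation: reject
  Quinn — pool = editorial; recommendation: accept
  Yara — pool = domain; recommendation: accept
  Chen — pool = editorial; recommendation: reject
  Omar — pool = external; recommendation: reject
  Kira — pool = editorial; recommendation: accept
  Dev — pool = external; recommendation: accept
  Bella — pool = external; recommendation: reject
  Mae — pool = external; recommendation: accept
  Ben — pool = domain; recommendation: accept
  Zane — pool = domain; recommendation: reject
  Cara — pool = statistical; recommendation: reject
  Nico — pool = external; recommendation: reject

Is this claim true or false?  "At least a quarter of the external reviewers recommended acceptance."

True

The determiner here denotes the relation: |A ∩ B| / |A| ≥ 1/4.
|A| = 15, |A ∩ B| = 4, |A ∖ B| = 11.
|A ∩ B|/|A| = 4/15, so the statement is true.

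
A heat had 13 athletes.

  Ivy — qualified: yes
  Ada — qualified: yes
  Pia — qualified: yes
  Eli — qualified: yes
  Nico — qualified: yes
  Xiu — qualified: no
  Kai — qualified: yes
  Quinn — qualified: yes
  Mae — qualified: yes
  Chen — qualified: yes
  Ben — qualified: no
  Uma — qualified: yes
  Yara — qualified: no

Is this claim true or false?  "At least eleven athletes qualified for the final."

The determiner here denotes the relation: |A ∩ B| ≥ 11.
A (the restrictor) = {Ivy, Ada, Pia, Eli, Nico, Xiu, Kai, Quinn, Mae, Chen, Ben, Uma, Yara}, |A| = 13.
A ∩ B = {Ivy, Ada, Pia, Eli, Nico, Kai, Quinn, Mae, Chen, Uma}, so |A ∩ B| = 10.
|A ∩ B| = 10, so the statement is false.

False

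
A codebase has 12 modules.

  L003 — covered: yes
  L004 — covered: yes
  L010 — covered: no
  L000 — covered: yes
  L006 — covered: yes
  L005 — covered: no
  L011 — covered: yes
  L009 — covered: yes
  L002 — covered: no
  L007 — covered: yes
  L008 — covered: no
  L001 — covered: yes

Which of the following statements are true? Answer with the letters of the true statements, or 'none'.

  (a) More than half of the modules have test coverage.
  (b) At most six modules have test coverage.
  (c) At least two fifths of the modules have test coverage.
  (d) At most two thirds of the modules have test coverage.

|A| = 12, |A ∩ B| = 8, |A ∖ B| = 4.
(a) |A ∩ B| > |A ∖ B|: holds.
(b) |A ∩ B| ≤ 6: fails.
(c) |A ∩ B| / |A| ≥ 2/5: holds.
(d) |A ∩ B| / |A| ≤ 2/3: holds.

(a), (c), (d)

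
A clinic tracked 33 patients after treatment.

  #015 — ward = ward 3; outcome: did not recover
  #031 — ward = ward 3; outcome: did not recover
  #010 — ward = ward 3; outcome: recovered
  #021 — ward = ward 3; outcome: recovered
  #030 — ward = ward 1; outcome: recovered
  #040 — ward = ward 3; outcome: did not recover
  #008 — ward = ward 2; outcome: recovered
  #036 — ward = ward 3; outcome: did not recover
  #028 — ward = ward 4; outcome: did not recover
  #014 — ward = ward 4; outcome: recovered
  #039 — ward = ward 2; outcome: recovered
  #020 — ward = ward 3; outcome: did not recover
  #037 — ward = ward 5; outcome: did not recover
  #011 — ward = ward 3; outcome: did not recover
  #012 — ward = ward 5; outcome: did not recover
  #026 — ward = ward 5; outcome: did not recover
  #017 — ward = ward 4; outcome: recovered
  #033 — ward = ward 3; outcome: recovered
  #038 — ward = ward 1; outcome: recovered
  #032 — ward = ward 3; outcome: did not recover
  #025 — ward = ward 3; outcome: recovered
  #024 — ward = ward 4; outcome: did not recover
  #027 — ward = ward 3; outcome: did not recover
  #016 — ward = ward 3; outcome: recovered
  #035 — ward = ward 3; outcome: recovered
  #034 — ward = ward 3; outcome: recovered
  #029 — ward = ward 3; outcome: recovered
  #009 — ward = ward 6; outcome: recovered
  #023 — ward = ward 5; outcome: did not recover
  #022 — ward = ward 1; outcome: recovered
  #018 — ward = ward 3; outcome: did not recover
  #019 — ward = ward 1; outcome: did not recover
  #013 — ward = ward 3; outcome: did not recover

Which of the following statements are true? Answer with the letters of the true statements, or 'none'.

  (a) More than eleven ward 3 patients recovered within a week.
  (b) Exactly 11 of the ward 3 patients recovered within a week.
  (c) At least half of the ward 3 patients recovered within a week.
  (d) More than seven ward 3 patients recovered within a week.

(d)

|A| = 18, |A ∩ B| = 8, |A ∖ B| = 10.
(a) |A ∩ B| > 11: fails.
(b) |A ∩ B| = 11: fails.
(c) |A ∩ B| ≥ |A ∖ B|: fails.
(d) |A ∩ B| > 7: holds.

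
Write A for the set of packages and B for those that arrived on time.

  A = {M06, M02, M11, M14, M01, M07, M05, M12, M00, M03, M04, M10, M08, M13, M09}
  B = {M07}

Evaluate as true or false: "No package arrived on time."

False

'No package arrived on time' holds iff A ∩ B = ∅ (|A ∩ B| = 0).
|A| = 15, |A ∩ B| = 1, |A ∖ B| = 14.
So the statement is false.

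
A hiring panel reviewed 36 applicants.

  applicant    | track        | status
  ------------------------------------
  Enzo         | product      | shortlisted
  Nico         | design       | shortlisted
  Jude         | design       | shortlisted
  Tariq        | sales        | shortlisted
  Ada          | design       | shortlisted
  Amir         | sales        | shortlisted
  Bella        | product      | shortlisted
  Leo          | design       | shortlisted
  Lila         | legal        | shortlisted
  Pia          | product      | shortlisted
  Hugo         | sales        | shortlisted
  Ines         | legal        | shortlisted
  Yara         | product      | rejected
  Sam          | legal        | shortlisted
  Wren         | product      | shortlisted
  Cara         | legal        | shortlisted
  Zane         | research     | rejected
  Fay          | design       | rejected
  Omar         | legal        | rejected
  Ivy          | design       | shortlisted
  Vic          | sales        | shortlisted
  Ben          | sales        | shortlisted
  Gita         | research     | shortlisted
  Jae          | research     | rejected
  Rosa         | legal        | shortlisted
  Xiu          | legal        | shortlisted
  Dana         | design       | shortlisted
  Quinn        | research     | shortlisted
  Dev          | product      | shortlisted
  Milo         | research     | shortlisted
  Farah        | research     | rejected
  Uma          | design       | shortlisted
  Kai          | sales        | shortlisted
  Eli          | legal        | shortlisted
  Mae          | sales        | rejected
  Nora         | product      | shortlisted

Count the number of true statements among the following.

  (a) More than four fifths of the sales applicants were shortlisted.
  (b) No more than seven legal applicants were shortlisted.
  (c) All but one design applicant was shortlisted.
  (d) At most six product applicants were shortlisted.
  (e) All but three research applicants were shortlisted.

5

(a) sales: |A| = 7, |A ∩ B| = 6; needs |A ∩ B| / |A| > 4/5 — true.
(b) legal: |A| = 8, |A ∩ B| = 7; needs |A ∩ B| ≤ 7 — true.
(c) design: |A| = 8, |A ∩ B| = 7; needs |A ∖ B| = 1 — true.
(d) product: |A| = 7, |A ∩ B| = 6; needs |A ∩ B| ≤ 6 — true.
(e) research: |A| = 6, |A ∩ B| = 3; needs |A ∖ B| = 3 — true.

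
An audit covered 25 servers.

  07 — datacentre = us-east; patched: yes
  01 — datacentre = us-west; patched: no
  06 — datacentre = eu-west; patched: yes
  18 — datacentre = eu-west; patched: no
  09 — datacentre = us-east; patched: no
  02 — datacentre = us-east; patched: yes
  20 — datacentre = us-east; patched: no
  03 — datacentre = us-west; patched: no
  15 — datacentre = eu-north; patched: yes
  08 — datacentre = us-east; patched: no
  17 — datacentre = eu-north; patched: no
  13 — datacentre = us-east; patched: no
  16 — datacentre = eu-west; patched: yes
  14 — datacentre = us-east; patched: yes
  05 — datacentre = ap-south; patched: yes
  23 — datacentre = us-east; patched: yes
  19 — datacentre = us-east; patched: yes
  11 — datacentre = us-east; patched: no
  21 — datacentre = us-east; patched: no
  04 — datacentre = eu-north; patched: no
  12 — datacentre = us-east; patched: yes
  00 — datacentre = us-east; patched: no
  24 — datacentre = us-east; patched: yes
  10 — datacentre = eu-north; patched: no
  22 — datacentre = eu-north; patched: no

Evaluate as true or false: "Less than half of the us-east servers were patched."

Truth condition: |A ∩ B| < |A ∖ B|.
A (the restrictor) = {07, 09, 02, 20, 08, 13, 14, 23, 19, 11, 21, 12, 00, 24}, |A| = 14.
A ∩ B = {07, 02, 14, 23, 19, 12, 24}, so |A ∩ B| = 7.
A ∖ B = {09, 20, 08, 13, 11, 21, 00}, so |A ∖ B| = 7.
7 = 7, so the statement is false.

False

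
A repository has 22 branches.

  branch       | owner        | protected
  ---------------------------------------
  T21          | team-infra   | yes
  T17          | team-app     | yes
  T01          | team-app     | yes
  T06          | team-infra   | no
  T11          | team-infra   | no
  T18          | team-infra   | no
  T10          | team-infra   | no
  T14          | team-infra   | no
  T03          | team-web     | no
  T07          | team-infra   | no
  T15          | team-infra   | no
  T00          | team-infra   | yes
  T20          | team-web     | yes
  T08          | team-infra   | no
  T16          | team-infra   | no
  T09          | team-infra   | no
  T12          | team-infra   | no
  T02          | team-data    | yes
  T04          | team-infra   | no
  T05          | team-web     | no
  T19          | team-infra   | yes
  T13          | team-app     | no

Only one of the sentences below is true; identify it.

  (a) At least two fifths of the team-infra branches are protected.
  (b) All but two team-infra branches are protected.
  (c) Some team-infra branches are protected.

|A| = 15, |A ∩ B| = 3, |A ∖ B| = 12.
(a) requires |A ∩ B| / |A| ≥ 2/5: false.
(b) requires |A ∖ B| = 2: false.
(c) requires A ∩ B ≠ ∅ (|A ∩ B| ≥ 1): true.

(c)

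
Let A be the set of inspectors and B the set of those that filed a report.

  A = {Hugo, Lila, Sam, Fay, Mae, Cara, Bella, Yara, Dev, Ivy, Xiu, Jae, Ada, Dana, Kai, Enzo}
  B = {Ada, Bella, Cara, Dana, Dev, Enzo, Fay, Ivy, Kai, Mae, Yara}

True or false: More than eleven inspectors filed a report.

The determiner here denotes the relation: |A ∩ B| > 11.
|A| = 16, |A ∩ B| = 11, |A ∖ B| = 5.
|A ∩ B| = 11, so the statement is false.

False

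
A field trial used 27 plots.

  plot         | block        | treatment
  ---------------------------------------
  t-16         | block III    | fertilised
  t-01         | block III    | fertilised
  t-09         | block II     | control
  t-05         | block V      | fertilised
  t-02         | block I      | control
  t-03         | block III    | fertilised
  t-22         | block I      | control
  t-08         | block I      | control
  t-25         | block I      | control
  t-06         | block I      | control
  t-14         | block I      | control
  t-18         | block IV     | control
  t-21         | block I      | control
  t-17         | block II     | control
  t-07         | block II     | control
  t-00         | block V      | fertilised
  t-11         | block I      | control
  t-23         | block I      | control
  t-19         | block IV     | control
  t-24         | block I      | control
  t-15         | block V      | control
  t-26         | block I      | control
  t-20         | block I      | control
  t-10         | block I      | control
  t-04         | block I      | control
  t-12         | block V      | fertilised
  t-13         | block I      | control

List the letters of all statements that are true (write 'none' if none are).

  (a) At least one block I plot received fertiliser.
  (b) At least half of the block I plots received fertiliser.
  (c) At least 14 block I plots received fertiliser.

none

|A| = 15, |A ∩ B| = 0, |A ∖ B| = 15.
(a) A ∩ B ≠ ∅ (|A ∩ B| ≥ 1): fails.
(b) |A ∩ B| ≥ |A ∖ B|: fails.
(c) |A ∩ B| ≥ 14: fails.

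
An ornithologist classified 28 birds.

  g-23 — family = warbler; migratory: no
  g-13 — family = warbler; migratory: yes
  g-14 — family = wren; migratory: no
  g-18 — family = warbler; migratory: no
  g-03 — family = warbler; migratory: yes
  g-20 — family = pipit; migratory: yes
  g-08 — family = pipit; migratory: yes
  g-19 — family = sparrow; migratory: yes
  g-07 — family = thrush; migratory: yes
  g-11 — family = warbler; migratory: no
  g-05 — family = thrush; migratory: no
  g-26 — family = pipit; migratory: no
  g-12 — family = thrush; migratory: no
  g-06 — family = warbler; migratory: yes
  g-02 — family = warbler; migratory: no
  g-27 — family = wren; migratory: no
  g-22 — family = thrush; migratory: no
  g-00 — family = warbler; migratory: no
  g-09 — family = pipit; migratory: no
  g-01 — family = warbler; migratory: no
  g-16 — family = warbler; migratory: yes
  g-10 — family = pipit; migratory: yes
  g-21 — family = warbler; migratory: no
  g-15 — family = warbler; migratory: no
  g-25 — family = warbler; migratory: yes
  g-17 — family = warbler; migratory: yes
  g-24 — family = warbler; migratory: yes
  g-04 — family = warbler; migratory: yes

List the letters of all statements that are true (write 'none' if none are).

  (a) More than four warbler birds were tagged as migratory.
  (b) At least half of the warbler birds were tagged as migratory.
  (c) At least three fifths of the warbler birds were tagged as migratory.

|A| = 16, |A ∩ B| = 8, |A ∖ B| = 8.
(a) |A ∩ B| > 4: holds.
(b) |A ∩ B| ≥ |A ∖ B|: holds.
(c) |A ∩ B| / |A| ≥ 3/5: fails.

(a), (b)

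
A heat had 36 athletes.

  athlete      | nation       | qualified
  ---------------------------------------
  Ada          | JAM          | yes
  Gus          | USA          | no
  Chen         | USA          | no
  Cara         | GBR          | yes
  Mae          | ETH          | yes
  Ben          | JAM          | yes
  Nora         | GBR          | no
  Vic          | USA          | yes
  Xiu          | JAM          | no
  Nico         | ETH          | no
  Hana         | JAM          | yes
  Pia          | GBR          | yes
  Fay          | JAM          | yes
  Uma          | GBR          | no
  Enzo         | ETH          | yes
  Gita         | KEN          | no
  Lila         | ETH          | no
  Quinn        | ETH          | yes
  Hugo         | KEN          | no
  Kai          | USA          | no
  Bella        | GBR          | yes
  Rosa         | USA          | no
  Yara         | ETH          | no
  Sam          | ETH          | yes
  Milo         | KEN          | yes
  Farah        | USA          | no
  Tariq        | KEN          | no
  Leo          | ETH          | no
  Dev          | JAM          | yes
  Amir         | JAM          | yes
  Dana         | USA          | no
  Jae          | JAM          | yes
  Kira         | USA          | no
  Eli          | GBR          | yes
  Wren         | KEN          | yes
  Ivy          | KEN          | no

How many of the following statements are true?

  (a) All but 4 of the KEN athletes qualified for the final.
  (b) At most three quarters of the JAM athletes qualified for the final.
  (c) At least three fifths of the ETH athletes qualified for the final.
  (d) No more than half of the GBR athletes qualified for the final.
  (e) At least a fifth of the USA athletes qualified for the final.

1

(a) KEN: |A| = 6, |A ∩ B| = 2; needs |A ∖ B| = 4 — true.
(b) JAM: |A| = 8, |A ∩ B| = 7; needs |A ∩ B| / |A| ≤ 3/4 — false.
(c) ETH: |A| = 8, |A ∩ B| = 4; needs |A ∩ B| / |A| ≥ 3/5 — false.
(d) GBR: |A| = 6, |A ∩ B| = 4; needs |A ∩ B| ≤ |A ∖ B| — false.
(e) USA: |A| = 8, |A ∩ B| = 1; needs |A ∩ B| / |A| ≥ 1/5 — false.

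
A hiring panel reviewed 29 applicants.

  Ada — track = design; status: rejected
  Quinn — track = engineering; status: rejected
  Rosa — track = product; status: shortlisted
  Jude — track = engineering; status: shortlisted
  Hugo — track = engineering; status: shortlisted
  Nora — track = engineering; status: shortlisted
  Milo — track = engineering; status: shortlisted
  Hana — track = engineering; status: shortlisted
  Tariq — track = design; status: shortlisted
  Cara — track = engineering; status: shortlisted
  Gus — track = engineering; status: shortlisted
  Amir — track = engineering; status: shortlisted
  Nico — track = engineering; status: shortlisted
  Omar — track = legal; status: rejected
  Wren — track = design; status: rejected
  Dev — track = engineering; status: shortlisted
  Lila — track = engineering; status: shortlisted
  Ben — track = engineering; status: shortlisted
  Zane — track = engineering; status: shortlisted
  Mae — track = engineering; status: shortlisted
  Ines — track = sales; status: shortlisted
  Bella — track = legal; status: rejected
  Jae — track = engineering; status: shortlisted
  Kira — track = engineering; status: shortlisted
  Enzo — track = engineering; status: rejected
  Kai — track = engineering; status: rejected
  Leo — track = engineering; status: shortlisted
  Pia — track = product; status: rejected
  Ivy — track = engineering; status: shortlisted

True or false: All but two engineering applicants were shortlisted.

The determiner here denotes the relation: |A ∖ B| = 2.
|A| = 21, |A ∩ B| = 18, |A ∖ B| = 3.
|A ∖ B| = 3, so the statement is false.

False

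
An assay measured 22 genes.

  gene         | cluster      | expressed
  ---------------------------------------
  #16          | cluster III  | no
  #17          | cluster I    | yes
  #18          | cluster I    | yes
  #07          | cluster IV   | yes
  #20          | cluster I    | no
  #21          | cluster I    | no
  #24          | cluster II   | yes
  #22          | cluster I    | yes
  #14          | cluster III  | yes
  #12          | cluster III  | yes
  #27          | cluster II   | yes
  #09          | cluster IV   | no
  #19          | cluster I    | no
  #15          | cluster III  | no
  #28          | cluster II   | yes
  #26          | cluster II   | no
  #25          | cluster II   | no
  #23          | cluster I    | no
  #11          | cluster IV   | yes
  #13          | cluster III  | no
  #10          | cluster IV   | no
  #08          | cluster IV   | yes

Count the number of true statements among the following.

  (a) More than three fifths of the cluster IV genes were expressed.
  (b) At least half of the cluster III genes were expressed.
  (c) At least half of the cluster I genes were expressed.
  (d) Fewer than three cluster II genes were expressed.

(a) cluster IV: |A| = 5, |A ∩ B| = 3; needs |A ∩ B| / |A| > 3/5 — false.
(b) cluster III: |A| = 5, |A ∩ B| = 2; needs |A ∩ B| ≥ |A ∖ B| — false.
(c) cluster I: |A| = 7, |A ∩ B| = 3; needs |A ∩ B| ≥ |A ∖ B| — false.
(d) cluster II: |A| = 5, |A ∩ B| = 3; needs |A ∩ B| < 3 — false.

0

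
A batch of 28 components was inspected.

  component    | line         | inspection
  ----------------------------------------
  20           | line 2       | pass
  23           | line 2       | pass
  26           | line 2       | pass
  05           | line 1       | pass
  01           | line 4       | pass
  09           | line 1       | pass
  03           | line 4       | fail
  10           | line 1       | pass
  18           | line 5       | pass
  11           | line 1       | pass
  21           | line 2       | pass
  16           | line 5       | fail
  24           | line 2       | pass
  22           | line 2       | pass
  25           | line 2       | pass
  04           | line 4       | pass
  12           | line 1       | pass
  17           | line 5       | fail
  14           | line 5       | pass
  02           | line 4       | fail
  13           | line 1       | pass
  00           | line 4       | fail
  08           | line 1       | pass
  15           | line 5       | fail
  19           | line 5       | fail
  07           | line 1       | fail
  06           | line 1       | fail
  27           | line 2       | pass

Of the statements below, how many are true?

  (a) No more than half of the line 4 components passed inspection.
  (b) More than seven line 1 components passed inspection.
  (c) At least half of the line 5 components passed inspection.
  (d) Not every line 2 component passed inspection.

(a) line 4: |A| = 5, |A ∩ B| = 2; needs |A ∩ B| ≤ |A ∖ B| — true.
(b) line 1: |A| = 9, |A ∩ B| = 7; needs |A ∩ B| > 7 — false.
(c) line 5: |A| = 6, |A ∩ B| = 2; needs |A ∩ B| ≥ |A ∖ B| — false.
(d) line 2: |A| = 8, |A ∩ B| = 8; needs A ⊄ B (|A ∖ B| ≥ 1) — false.

1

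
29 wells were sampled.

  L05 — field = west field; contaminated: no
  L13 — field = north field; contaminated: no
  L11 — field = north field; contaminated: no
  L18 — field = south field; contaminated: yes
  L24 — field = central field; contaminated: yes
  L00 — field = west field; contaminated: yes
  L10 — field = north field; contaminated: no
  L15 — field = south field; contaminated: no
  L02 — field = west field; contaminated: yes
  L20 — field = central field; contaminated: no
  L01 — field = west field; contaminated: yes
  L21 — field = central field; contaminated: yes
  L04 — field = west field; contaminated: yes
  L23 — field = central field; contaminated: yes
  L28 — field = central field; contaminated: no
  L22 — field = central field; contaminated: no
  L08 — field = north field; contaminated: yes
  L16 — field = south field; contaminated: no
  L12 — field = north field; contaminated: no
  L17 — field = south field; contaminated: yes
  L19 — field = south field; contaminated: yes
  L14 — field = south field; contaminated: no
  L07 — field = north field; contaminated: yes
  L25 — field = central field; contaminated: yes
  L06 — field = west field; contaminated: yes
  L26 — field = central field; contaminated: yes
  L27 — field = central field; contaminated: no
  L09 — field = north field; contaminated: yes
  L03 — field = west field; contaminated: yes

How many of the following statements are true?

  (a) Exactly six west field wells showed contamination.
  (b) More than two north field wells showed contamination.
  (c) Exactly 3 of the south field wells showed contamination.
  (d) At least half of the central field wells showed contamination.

4

(a) west field: |A| = 7, |A ∩ B| = 6; needs |A ∩ B| = 6 — true.
(b) north field: |A| = 7, |A ∩ B| = 3; needs |A ∩ B| > 2 — true.
(c) south field: |A| = 6, |A ∩ B| = 3; needs |A ∩ B| = 3 — true.
(d) central field: |A| = 9, |A ∩ B| = 5; needs |A ∩ B| ≥ |A ∖ B| — true.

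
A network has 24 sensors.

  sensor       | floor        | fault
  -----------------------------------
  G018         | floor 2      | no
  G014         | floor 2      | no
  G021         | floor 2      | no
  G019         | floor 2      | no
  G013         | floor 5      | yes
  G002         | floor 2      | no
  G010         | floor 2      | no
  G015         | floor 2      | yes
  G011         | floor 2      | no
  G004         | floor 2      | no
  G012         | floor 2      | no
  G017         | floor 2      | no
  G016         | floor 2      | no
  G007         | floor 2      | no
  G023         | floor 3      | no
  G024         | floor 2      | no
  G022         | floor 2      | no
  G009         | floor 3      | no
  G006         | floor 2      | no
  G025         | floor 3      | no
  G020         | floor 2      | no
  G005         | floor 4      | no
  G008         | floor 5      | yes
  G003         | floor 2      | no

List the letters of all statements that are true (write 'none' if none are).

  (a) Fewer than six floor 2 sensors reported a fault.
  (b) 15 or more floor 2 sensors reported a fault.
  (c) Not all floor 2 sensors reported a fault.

(a), (c)

|A| = 18, |A ∩ B| = 1, |A ∖ B| = 17.
(a) |A ∩ B| < 6: holds.
(b) |A ∩ B| ≥ 15: fails.
(c) A ⊄ B (|A ∖ B| ≥ 1): holds.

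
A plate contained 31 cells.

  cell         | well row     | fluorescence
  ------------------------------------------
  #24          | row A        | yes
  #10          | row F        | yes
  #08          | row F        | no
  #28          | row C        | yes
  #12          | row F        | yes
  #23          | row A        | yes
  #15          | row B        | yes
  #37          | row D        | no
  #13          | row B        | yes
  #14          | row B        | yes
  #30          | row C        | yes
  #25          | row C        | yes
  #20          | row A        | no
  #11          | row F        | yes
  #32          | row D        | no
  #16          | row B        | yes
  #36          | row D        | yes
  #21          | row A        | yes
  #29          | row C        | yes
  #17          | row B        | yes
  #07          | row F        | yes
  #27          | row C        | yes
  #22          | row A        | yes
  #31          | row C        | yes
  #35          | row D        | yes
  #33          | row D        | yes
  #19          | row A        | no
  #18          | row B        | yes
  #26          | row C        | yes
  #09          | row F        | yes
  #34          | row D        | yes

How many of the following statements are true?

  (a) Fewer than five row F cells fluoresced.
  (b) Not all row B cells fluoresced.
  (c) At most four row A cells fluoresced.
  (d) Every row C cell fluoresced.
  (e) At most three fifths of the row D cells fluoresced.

2

(a) row F: |A| = 6, |A ∩ B| = 5; needs |A ∩ B| < 5 — false.
(b) row B: |A| = 6, |A ∩ B| = 6; needs A ⊄ B (|A ∖ B| ≥ 1) — false.
(c) row A: |A| = 6, |A ∩ B| = 4; needs |A ∩ B| ≤ 4 — true.
(d) row C: |A| = 7, |A ∩ B| = 7; needs A ⊆ B, i.e. every element of A is in B (|A ∖ B| = 0) — true.
(e) row D: |A| = 6, |A ∩ B| = 4; needs |A ∩ B| / |A| ≤ 3/5 — false.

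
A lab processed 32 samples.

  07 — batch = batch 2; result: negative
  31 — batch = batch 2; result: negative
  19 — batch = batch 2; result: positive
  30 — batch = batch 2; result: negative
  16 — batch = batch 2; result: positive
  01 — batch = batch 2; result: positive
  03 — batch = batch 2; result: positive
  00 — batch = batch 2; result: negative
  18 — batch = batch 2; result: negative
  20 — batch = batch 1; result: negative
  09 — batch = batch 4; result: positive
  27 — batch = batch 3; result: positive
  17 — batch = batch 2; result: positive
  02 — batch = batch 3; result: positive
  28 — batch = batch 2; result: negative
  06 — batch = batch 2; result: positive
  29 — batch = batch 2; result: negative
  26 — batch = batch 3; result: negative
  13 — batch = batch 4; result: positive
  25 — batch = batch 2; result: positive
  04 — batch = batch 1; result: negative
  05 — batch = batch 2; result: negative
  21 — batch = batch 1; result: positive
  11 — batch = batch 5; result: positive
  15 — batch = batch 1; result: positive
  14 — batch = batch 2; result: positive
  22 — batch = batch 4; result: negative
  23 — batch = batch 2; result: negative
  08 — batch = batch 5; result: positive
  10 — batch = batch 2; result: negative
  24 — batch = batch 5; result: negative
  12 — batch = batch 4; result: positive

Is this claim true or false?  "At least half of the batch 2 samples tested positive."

Truth condition: |A ∩ B| ≥ |A ∖ B|.
|A| = 18, |A ∩ B| = 8, |A ∖ B| = 10.
8 < 10, so the statement is false.

False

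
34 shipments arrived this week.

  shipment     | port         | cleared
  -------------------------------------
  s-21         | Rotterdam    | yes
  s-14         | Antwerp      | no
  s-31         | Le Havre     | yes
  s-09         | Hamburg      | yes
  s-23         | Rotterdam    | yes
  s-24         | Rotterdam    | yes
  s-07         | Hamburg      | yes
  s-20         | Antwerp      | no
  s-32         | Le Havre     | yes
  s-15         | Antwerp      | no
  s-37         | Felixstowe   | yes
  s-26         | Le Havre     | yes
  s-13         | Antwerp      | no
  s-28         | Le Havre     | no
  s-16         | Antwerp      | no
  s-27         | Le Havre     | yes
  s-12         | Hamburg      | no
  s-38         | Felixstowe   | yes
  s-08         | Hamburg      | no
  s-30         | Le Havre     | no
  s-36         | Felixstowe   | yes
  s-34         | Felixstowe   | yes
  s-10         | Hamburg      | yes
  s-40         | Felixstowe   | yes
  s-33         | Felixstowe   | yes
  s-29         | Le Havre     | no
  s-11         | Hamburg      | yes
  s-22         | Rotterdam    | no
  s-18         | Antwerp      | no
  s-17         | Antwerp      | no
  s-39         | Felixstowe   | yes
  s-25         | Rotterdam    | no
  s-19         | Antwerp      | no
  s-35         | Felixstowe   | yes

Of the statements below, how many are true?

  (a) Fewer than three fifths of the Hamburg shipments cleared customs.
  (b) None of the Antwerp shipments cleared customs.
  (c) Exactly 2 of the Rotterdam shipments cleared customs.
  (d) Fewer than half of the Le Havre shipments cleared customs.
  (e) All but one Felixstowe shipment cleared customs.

(a) Hamburg: |A| = 6, |A ∩ B| = 4; needs |A ∩ B| / |A| < 3/5 — false.
(b) Antwerp: |A| = 8, |A ∩ B| = 0; needs A ∩ B = ∅ (|A ∩ B| = 0) — true.
(c) Rotterdam: |A| = 5, |A ∩ B| = 3; needs |A ∩ B| = 2 — false.
(d) Le Havre: |A| = 7, |A ∩ B| = 4; needs |A ∩ B| < |A ∖ B| — false.
(e) Felixstowe: |A| = 8, |A ∩ B| = 8; needs |A ∖ B| = 1 — false.

1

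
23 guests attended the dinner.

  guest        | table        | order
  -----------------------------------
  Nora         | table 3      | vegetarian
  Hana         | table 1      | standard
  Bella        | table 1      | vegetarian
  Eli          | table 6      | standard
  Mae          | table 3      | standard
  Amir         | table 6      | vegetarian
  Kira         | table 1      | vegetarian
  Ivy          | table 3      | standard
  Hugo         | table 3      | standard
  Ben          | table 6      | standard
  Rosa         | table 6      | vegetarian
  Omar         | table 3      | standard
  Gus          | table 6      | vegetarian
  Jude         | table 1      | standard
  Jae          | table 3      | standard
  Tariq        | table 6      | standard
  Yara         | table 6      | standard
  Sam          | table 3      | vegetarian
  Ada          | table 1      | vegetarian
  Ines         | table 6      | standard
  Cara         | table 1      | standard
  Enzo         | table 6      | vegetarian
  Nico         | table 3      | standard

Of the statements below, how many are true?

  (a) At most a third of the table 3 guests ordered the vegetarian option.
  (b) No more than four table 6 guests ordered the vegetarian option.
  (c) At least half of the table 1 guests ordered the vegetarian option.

3

(a) table 3: |A| = 8, |A ∩ B| = 2; needs |A ∩ B| / |A| ≤ 1/3 — true.
(b) table 6: |A| = 9, |A ∩ B| = 4; needs |A ∩ B| ≤ 4 — true.
(c) table 1: |A| = 6, |A ∩ B| = 3; needs |A ∩ B| ≥ |A ∖ B| — true.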